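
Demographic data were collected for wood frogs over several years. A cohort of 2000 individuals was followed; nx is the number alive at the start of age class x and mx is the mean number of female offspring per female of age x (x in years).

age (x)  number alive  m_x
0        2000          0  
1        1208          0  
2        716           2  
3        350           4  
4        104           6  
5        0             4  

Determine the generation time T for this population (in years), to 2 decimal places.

lx = nx/n0 = nx/2000: 1, 0.604, 0.358, 0.175, 0.052, 0
lx·mx: 0, 0, 0.716, 0.7, 0.312, 0 → R0 = 1.728
x·lx·mx: 0, 0, 1.432, 2.1, 1.248, 0 → Σ = 4.78
T = 4.78 / 1.728 = 2.766204… → 2.77

2.77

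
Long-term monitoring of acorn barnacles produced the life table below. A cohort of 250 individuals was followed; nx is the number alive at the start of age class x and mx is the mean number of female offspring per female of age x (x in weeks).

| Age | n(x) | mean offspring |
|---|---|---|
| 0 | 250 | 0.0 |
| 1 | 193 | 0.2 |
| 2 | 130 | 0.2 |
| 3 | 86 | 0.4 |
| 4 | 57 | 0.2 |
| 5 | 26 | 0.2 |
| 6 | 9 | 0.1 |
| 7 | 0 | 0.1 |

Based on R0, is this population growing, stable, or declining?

declining

lx = nx/n0 = nx/250: 1, 0.772, 0.52, 0.344, 0.228, 0.104, 0.036, 0
R0 = Σ lx·mx = 0 + 0.1544 + 0.104 + 0.1376 + 0.0456 + 0.0208 + 0.0036 + 0 = 0.466
R0 < 1, so the population is declining.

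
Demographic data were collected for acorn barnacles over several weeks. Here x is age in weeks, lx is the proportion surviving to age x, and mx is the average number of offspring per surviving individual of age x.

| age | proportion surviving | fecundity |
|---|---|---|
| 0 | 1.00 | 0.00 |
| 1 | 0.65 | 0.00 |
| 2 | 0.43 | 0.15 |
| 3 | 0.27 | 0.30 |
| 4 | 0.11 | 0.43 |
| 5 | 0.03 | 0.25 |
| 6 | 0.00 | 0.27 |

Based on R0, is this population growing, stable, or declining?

R0 = Σ lx·mx = 0 + 0 + 0.0645 + 0.081 + 0.0473 + 0.0075 + 0 = 0.2003
R0 < 1, so the population is declining.

declining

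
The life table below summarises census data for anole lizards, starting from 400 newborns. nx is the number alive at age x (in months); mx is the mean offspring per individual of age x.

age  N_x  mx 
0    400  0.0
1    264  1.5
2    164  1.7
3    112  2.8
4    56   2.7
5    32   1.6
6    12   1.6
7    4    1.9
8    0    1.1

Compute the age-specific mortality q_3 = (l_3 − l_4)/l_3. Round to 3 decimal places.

0.500

lx = nx/n0 = nx/400: 1, 0.66, 0.41, 0.28, 0.14, 0.08, 0.03, 0.01, 0
q_3 = (l_3 − l_4) / l_3 = (0.28 − 0.14) / 0.28
     = 0.14 / 0.28 = 0.5 → 0.500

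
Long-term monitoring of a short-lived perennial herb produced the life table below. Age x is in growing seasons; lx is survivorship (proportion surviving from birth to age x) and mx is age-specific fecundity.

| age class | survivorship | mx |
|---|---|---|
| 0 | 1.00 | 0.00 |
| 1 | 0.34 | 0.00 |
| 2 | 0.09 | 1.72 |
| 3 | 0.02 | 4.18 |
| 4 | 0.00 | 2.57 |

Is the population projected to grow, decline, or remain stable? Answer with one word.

R0 = Σ lx·mx = 0 + 0 + 0.1548 + 0.0836 + 0 = 0.2384
R0 < 1, so the population is declining.

declining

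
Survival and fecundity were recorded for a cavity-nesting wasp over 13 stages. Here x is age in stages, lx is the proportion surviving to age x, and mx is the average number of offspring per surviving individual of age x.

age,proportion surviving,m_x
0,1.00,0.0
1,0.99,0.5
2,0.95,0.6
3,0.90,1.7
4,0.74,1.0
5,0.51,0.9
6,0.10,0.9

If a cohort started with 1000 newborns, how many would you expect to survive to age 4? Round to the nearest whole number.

740

Expected survivors = N0 · l_4 = 1000 × 0.74 = 740 → 740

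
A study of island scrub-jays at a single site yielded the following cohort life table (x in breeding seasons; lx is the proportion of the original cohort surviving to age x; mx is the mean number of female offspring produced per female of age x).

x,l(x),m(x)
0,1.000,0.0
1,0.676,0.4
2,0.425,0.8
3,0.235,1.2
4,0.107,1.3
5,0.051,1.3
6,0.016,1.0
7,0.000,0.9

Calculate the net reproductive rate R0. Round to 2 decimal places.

1.11

lx·mx by age: 0, 0.2704, 0.34, 0.282, 0.1391, 0.0663, 0.016, 0
R0 = Σ lx·mx = 1.1138 → 1.11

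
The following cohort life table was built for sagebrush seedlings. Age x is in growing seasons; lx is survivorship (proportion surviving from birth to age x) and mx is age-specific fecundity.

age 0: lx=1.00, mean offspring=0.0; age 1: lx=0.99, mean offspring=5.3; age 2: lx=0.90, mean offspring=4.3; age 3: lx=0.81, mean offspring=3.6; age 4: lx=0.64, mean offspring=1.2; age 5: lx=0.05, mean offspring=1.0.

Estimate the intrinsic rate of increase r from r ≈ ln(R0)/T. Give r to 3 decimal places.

R0 = Σ lx·mx = 0 + 5.247 + 3.87 + 2.916 + 0.768 + 0.05 = 12.851
Σ x·lx·mx = 25.057; T = 25.057/12.851 = 1.94981…
r ≈ ln(R0)/T = ln(12.851)/1.94981… = 1.30958… → 1.310

1.310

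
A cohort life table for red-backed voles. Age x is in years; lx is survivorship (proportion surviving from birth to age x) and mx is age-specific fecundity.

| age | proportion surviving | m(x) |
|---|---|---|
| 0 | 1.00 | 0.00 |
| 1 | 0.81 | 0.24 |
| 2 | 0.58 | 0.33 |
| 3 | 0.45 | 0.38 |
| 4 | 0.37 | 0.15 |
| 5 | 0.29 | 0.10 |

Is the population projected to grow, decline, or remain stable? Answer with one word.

R0 = Σ lx·mx = 0 + 0.1944 + 0.1914 + 0.171 + 0.0555 + 0.029 = 0.6413
R0 < 1, so the population is declining.

declining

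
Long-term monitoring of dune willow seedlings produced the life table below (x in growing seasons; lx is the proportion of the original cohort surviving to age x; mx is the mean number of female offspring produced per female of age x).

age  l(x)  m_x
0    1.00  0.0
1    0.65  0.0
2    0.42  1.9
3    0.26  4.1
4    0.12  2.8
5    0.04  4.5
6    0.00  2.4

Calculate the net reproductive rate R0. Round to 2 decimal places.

2.38

lx·mx by age: 0, 0, 0.798, 1.066, 0.336, 0.18, 0
R0 = Σ lx·mx = 2.38 → 2.38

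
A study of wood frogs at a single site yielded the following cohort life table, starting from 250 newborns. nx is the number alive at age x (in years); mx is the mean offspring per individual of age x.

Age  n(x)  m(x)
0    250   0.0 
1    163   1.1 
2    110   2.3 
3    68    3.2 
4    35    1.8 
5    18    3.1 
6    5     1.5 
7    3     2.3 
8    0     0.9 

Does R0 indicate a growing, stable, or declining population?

lx = nx/n0 = nx/250: 1, 0.652, 0.44, 0.272, 0.14, 0.072, 0.02, 0.012, 0
R0 = Σ lx·mx = 0 + 0.7172 + 1.012 + 0.8704 + 0.252 + 0.2232 + 0.03 + 0.0276 + 0 = 3.1324
R0 > 1, so the population is growing.

growing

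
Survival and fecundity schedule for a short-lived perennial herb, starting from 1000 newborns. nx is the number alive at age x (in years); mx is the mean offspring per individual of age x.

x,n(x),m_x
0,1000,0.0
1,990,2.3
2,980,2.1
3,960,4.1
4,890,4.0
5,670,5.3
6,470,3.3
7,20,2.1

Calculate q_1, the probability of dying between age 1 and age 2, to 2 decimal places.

lx = nx/n0 = nx/1000: 1, 0.99, 0.98, 0.96, 0.89, 0.67, 0.47, 0.02
q_1 = (l_1 − l_2) / l_1 = (0.99 − 0.98) / 0.99
     = 0.01 / 0.99 = 0.010101… → 0.01

0.01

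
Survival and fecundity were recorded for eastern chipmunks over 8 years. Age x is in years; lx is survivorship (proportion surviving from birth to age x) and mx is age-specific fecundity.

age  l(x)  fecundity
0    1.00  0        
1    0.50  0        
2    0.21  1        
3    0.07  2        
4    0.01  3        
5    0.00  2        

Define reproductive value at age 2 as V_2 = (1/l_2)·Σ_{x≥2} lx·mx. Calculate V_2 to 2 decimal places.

1.81

lx·mx for x ≥ 2: 0.21, 0.14, 0.03, 0 → sum = 0.38
V_2 = 0.38 / l_2 = 0.38 / 0.21 = 1.809524… → 1.81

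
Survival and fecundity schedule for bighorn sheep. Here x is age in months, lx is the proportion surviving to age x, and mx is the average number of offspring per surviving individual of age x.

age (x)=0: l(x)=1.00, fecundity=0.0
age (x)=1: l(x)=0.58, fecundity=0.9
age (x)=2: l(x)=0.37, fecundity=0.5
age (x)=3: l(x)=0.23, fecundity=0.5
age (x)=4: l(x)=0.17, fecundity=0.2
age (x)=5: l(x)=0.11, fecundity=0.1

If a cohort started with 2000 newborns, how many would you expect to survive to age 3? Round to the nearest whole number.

Expected survivors = N0 · l_3 = 2000 × 0.23 = 460 → 460

460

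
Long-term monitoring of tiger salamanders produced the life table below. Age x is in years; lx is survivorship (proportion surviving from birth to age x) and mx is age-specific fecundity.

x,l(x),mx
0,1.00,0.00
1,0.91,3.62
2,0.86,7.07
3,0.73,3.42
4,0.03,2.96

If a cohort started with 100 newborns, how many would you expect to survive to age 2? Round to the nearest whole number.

Expected survivors = N0 · l_2 = 100 × 0.86 = 86 → 86

86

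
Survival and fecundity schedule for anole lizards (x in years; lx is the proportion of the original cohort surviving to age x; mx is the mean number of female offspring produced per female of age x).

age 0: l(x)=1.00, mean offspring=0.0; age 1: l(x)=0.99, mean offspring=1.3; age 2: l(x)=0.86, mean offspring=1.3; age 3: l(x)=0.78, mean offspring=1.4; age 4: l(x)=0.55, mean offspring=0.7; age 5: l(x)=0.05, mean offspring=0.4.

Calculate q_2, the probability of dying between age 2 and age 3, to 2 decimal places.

q_2 = (l_2 − l_3) / l_2 = (0.86 − 0.78) / 0.86
     = 0.08 / 0.86 = 0.093023… → 0.09

0.09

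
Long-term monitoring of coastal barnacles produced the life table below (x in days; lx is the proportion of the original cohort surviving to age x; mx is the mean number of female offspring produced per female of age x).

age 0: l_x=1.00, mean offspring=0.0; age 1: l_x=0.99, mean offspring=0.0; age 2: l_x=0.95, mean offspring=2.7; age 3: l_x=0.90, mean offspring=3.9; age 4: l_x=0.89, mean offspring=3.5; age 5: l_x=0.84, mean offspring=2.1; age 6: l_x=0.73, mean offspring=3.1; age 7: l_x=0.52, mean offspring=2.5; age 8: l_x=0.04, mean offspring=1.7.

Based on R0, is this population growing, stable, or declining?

R0 = Σ lx·mx = 0 + 0 + 2.565 + 3.51 + 3.115 + 1.764 + 2.263 + 1.3 + 0.068 = 14.585
R0 > 1, so the population is growing.

growing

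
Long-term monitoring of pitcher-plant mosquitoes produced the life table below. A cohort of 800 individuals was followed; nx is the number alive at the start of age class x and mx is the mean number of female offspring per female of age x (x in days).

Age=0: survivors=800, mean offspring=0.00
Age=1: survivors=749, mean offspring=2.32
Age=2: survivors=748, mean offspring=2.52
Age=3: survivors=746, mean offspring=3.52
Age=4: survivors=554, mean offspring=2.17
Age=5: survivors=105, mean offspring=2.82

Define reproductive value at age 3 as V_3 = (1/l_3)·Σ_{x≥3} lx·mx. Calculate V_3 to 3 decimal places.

lx = nx/n0 = nx/800: 1, 0.93625, 0.935, 0.9325, 0.6925, 0.13125
lx·mx for x ≥ 3: 3.2824, 1.502725, 0.370125… → sum = 5.15525…
V_3 = 5.15525… / l_3 = 5.15525… / 0.9325 = 5.528418… → 5.528

5.528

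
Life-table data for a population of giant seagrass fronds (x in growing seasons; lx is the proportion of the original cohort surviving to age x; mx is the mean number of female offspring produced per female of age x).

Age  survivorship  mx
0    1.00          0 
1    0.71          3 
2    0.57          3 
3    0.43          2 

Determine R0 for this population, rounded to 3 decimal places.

4.700

lx·mx by age: 0, 2.13, 1.71, 0.86
R0 = Σ lx·mx = 4.7 → 4.700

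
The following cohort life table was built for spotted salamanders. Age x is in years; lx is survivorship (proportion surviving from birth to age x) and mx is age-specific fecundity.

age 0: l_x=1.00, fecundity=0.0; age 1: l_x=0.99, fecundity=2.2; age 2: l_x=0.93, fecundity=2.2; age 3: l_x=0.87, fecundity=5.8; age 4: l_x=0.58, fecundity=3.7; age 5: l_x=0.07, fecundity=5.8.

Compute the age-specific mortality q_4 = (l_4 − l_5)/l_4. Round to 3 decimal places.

0.879

q_4 = (l_4 − l_5) / l_4 = (0.58 − 0.07) / 0.58
     = 0.51 / 0.58 = 0.87931… → 0.879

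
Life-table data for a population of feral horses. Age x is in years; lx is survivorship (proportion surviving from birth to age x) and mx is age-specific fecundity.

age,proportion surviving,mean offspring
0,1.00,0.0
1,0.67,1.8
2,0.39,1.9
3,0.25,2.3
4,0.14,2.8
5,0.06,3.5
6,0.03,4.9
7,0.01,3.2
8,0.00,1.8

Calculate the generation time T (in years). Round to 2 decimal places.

lx·mx: 0, 1.206, 0.741, 0.575, 0.392, 0.21, 0.147, 0.032, 0 → R0 = 3.303
x·lx·mx: 0, 1.206, 1.482, 1.725, 1.568, 1.05, 0.882, 0.224, 0 → Σ = 8.137
T = 8.137 / 3.303 = 2.463518… → 2.46

2.46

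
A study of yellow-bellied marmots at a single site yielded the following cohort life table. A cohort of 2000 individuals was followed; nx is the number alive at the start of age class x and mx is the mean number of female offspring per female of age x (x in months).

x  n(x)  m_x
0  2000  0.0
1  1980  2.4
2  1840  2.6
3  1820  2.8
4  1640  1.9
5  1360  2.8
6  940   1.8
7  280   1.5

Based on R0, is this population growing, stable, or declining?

lx = nx/n0 = nx/2000: 1, 0.99, 0.92, 0.91, 0.82, 0.68, 0.47, 0.14
R0 = Σ lx·mx = 0 + 2.376 + 2.392 + 2.548 + 1.558 + 1.904 + 0.846 + 0.21 = 11.834
R0 > 1, so the population is growing.

growing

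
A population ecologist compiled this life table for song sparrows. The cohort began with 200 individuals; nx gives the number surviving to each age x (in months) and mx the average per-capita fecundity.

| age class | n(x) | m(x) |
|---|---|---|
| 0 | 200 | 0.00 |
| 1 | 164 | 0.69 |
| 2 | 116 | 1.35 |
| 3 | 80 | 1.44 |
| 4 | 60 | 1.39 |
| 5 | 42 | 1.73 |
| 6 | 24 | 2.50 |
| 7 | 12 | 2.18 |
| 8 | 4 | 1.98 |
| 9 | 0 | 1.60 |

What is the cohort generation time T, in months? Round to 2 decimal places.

3.27

lx = nx/n0 = nx/200: 1, 0.82, 0.58, 0.4, 0.3, 0.21, 0.12, 0.06, 0.02, 0
lx·mx: 0, 0.5658, 0.783, 0.576, 0.417, 0.3633, 0.3, 0.1308, 0.0396, 0 → R0 = 3.1755
x·lx·mx: 0, 0.5658, 1.566, 1.728, 1.668, 1.8165, 1.8, 0.9156, 0.3168, 0 → Σ = 10.3767
T = 10.3767 / 3.1755 = 3.267737… → 3.27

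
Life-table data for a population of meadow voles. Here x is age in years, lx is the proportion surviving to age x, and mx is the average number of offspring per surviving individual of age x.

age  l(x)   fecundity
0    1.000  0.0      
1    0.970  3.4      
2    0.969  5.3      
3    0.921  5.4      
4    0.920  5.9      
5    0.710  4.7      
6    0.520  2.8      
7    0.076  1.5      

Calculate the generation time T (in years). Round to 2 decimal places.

3.22

lx·mx: 0, 3.298, 5.1357, 4.9734, 5.428, 3.337, 1.456, 0.114 → R0 = 23.7421
x·lx·mx: 0, 3.298, 10.2714, 14.9202, 21.712, 16.685, 8.736, 0.798 → Σ = 76.4206
T = 76.4206 / 23.7421 = 3.21878… → 3.22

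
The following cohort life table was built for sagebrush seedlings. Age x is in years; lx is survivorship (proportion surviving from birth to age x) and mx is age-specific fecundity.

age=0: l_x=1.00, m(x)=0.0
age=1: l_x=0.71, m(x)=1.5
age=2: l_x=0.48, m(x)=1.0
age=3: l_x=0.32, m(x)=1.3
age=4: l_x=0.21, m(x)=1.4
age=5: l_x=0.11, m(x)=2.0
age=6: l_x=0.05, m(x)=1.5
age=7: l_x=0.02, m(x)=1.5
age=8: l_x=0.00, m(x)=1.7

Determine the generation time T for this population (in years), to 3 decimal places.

lx·mx: 0, 1.065, 0.48, 0.416, 0.294, 0.22, 0.075, 0.03, 0 → R0 = 2.58
x·lx·mx: 0, 1.065, 0.96, 1.248, 1.176, 1.1, 0.45, 0.21, 0 → Σ = 6.209
T = 6.209 / 2.58 = 2.406589… → 2.407

2.407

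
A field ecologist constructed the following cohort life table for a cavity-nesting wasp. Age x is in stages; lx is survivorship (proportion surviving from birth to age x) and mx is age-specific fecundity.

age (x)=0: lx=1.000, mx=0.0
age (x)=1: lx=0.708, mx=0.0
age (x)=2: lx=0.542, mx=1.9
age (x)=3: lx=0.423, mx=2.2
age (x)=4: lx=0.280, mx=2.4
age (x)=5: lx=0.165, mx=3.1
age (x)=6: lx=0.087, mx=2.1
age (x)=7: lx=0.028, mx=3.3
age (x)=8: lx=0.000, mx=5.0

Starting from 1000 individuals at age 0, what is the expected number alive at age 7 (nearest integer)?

Expected survivors = N0 · l_7 = 1000 × 0.028 = 28 → 28

28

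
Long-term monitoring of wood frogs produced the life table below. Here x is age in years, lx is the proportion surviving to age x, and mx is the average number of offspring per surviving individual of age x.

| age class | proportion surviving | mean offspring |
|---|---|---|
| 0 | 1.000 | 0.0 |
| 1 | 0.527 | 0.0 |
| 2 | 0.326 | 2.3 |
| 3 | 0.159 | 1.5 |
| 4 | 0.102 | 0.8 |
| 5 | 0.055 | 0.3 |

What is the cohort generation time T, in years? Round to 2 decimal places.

lx·mx: 0, 0, 0.7498, 0.2385, 0.0816, 0.0165 → R0 = 1.0864
x·lx·mx: 0, 0, 1.4996, 0.7155, 0.3264, 0.0825 → Σ = 2.624
T = 2.624 / 1.0864 = 2.415317… → 2.42

2.42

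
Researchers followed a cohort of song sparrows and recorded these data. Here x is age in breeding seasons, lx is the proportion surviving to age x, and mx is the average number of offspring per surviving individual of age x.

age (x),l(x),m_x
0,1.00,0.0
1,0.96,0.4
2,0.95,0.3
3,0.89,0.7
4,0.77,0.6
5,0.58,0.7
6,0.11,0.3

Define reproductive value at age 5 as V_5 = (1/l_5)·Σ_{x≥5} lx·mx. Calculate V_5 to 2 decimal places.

lx·mx for x ≥ 5: 0.406, 0.033 → sum = 0.439
V_5 = 0.439 / l_5 = 0.439 / 0.58 = 0.756897… → 0.76

0.76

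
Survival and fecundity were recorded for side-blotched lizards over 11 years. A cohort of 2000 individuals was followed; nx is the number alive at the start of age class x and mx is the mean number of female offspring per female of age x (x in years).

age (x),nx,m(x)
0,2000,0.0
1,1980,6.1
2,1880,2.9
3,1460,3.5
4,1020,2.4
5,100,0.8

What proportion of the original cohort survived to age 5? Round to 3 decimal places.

l_5 = n_5/n_0 = 100/2000 = 0.05 → 0.050

0.050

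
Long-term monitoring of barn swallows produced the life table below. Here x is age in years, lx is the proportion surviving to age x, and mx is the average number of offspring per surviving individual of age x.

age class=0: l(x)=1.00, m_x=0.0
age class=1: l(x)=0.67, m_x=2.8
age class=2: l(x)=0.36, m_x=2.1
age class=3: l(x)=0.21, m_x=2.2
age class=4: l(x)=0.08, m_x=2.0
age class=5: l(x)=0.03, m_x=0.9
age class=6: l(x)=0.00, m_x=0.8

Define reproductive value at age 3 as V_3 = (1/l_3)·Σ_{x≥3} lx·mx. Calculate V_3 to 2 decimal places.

3.09

lx·mx for x ≥ 3: 0.462, 0.16, 0.027, 0 → sum = 0.649
V_3 = 0.649 / l_3 = 0.649 / 0.21 = 3.090476… → 3.09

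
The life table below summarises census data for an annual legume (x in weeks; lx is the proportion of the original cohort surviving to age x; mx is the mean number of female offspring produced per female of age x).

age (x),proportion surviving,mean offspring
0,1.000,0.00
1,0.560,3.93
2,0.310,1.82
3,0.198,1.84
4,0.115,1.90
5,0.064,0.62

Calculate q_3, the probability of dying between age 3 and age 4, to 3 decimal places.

q_3 = (l_3 − l_4) / l_3 = (0.198 − 0.115) / 0.198
     = 0.083 / 0.198 = 0.419192… → 0.419

0.419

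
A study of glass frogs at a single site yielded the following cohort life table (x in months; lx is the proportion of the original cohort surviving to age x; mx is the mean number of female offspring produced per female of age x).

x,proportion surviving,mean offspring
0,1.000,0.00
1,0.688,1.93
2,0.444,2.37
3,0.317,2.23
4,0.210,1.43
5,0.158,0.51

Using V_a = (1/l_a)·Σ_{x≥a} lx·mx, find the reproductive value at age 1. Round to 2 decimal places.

lx·mx for x ≥ 1: 1.32784, 1.05228, 0.70691, 0.3003, 0.08058 → sum = 3.46791
V_1 = 3.46791 / l_1 = 3.46791 / 0.688 = 5.040567… → 5.04

5.04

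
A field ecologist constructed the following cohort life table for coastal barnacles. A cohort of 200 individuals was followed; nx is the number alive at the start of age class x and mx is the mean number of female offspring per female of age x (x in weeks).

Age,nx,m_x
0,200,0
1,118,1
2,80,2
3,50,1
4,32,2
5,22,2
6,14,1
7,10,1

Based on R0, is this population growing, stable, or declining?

growing

lx = nx/n0 = nx/200: 1, 0.59, 0.4, 0.25, 0.16, 0.11, 0.07, 0.05
R0 = Σ lx·mx = 0 + 0.59 + 0.8 + 0.25 + 0.32 + 0.22 + 0.07 + 0.05 = 2.3
R0 > 1, so the population is growing.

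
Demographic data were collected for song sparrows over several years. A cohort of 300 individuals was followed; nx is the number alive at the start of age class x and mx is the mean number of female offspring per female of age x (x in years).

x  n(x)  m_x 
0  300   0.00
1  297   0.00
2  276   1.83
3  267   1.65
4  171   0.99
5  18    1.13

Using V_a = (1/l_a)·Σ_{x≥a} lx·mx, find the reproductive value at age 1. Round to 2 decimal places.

lx = nx/n0 = nx/300: 1, 0.99, 0.92, 0.89, 0.57, 0.06
lx·mx for x ≥ 1: 0, 1.6836, 1.4685, 0.5643, 0.0678 → sum = 3.7842
V_1 = 3.7842 / l_1 = 3.7842 / 0.99 = 3.822424… → 3.82

3.82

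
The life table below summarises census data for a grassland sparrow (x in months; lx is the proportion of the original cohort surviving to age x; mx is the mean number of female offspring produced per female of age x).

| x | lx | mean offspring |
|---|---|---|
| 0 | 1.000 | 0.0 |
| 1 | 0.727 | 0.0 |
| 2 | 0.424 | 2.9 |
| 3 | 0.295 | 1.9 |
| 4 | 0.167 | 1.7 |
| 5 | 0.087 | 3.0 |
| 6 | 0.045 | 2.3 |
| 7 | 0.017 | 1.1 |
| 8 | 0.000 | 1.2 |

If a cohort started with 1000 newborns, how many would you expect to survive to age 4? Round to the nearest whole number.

167

Expected survivors = N0 · l_4 = 1000 × 0.167 = 167 → 167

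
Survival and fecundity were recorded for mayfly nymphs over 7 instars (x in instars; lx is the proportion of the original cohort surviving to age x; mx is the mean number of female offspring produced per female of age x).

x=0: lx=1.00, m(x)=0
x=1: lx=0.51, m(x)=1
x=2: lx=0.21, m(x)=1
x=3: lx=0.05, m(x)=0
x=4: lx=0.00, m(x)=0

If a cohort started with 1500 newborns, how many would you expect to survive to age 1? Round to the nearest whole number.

Expected survivors = N0 · l_1 = 1500 × 0.51 = 765 → 765

765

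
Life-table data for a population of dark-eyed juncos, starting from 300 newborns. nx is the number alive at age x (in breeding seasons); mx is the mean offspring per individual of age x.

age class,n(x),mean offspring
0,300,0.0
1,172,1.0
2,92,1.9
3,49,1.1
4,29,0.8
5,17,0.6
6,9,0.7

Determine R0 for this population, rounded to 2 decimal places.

1.47

lx = nx/n0 = nx/300: 1, 0.57333…, 0.30667…, 0.16333…, 0.09667…, 0.05667…, 0.03
lx·mx by age: 0, 0.573333…, 0.582667…, 0.179667…, 0.077333…, 0.034…, 0.021
R0 = Σ lx·mx = 1.468… → 1.47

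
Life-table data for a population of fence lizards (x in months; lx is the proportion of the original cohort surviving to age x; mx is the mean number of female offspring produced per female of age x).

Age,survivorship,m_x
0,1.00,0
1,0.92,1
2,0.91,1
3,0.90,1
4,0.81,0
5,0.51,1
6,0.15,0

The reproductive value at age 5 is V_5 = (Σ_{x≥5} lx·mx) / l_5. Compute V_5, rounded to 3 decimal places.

lx·mx for x ≥ 5: 0.51, 0 → sum = 0.51
V_5 = 0.51 / l_5 = 0.51 / 0.51 = 1 → 1.000

1.000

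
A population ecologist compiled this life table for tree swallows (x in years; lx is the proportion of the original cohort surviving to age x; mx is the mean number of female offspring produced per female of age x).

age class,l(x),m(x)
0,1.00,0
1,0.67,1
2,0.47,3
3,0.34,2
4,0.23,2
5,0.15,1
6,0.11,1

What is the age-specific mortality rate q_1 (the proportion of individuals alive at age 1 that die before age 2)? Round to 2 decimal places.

q_1 = (l_1 − l_2) / l_1 = (0.67 − 0.47) / 0.67
     = 0.2 / 0.67 = 0.298507… → 0.30

0.30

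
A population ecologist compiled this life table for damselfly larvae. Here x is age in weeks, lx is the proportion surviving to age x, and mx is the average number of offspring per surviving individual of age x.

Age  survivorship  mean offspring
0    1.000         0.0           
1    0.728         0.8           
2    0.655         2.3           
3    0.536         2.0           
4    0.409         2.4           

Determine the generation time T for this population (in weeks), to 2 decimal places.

lx·mx: 0, 0.5824, 1.5065, 1.072, 0.9816 → R0 = 4.1425
x·lx·mx: 0, 0.5824, 3.013, 3.216, 3.9264 → Σ = 10.7378
T = 10.7378 / 4.1425 = 2.592106… → 2.59

2.59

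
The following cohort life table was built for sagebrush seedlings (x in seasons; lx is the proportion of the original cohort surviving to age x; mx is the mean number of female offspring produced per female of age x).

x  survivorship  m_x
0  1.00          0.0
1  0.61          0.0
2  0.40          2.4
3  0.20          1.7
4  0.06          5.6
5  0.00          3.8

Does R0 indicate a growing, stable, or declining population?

R0 = Σ lx·mx = 0 + 0 + 0.96 + 0.34 + 0.336 + 0 = 1.636
R0 > 1, so the population is growing.

growing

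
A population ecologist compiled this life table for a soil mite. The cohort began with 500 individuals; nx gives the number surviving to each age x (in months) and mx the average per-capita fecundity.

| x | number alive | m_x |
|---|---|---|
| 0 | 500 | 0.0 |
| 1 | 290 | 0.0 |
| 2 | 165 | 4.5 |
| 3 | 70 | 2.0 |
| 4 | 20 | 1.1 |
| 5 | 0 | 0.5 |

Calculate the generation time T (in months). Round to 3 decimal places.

2.203

lx = nx/n0 = nx/500: 1, 0.58, 0.33, 0.14, 0.04, 0
lx·mx: 0, 0, 1.485, 0.28, 0.044, 0 → R0 = 1.809
x·lx·mx: 0, 0, 2.97, 0.84, 0.176, 0 → Σ = 3.986
T = 3.986 / 1.809 = 2.203427… → 2.203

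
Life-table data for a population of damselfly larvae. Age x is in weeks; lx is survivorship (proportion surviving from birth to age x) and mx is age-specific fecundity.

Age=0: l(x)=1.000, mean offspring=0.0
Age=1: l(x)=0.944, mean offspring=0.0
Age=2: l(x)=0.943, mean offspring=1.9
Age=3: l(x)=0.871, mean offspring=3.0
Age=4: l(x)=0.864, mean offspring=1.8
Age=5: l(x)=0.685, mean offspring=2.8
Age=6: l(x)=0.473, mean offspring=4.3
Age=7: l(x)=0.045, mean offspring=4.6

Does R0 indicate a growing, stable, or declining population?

growing

R0 = Σ lx·mx = 0 + 0 + 1.7917 + 2.613 + 1.5552 + 1.918 + 2.0339 + 0.207 = 10.1188
R0 > 1, so the population is growing.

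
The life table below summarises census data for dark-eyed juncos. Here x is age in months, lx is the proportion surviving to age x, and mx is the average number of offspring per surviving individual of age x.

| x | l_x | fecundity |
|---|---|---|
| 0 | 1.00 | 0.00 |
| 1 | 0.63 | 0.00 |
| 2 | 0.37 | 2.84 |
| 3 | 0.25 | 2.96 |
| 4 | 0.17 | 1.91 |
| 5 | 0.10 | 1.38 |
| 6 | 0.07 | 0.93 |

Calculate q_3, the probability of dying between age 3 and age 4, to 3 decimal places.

0.320

q_3 = (l_3 − l_4) / l_3 = (0.25 − 0.17) / 0.25
     = 0.08 / 0.25 = 0.32 → 0.320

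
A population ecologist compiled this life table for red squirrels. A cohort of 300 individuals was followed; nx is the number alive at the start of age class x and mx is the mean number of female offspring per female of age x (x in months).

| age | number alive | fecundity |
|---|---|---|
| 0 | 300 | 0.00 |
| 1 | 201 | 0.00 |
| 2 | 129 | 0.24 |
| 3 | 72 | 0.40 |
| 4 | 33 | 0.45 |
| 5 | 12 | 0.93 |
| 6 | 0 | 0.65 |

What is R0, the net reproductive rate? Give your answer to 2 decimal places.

lx = nx/n0 = nx/300: 1, 0.67, 0.43, 0.24, 0.11, 0.04, 0
lx·mx by age: 0, 0, 0.1032, 0.096, 0.0495, 0.0372, 0
R0 = Σ lx·mx = 0.2859 → 0.29

0.29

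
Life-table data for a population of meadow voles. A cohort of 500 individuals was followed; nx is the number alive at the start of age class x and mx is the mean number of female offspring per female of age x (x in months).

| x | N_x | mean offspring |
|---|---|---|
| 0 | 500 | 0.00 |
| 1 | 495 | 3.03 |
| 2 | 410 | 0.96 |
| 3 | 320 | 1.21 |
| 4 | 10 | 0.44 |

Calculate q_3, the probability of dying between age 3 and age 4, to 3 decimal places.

lx = nx/n0 = nx/500: 1, 0.99, 0.82, 0.64, 0.02
q_3 = (l_3 − l_4) / l_3 = (0.64 − 0.02) / 0.64
     = 0.62 / 0.64 = 0.96875 → 0.969

0.969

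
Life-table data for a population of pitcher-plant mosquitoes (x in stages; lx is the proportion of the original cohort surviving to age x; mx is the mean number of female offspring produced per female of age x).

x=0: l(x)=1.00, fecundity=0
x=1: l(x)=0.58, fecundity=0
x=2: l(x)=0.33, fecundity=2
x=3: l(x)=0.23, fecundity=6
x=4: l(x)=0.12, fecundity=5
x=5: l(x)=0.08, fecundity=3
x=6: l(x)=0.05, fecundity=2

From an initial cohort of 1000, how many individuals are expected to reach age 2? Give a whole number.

330

Expected survivors = N0 · l_2 = 1000 × 0.33 = 330 → 330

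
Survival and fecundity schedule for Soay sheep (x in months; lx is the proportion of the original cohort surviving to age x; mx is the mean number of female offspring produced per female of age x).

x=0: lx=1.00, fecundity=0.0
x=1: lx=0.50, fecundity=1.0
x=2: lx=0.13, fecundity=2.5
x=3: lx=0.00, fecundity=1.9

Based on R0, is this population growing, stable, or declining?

R0 = Σ lx·mx = 0 + 0.5 + 0.325 + 0 = 0.825
R0 < 1, so the population is declining.

declining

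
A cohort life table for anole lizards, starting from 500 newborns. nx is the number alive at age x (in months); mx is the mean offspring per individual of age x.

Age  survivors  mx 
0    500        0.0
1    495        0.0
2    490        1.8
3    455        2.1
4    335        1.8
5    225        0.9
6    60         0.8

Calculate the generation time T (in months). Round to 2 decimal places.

3.10

lx = nx/n0 = nx/500: 1, 0.99, 0.98, 0.91, 0.67, 0.45, 0.12
lx·mx: 0, 0, 1.764, 1.911, 1.206, 0.405, 0.096 → R0 = 5.382
x·lx·mx: 0, 0, 3.528, 5.733, 4.824, 2.025, 0.576 → Σ = 16.686
T = 16.686 / 5.382 = 3.100334… → 3.10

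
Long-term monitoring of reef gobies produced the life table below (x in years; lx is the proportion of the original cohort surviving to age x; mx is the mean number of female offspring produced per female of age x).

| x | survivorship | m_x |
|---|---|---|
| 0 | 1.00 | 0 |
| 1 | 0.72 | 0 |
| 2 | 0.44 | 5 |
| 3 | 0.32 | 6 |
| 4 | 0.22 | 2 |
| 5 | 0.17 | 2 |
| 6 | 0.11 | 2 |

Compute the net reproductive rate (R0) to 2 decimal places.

5.12

lx·mx by age: 0, 0, 2.2, 1.92, 0.44, 0.34, 0.22
R0 = Σ lx·mx = 5.12 → 5.12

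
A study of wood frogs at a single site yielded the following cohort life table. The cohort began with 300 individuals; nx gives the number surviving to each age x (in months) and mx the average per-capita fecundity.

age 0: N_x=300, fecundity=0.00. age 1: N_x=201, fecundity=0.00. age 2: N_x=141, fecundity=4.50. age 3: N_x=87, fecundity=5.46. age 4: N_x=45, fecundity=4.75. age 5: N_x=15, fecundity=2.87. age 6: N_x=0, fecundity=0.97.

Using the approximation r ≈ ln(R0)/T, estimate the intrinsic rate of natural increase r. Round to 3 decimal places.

lx = nx/n0 = nx/300: 1, 0.67, 0.47, 0.29, 0.15, 0.05, 0
R0 = Σ lx·mx = 0 + 0 + 2.115 + 1.5834 + 0.7125 + 0.1435 + 0 = 4.5544
Σ x·lx·mx = 12.5477; T = 12.5477/4.5544 = 2.75507…
r ≈ ln(R0)/T = ln(4.5544)/2.75507… = 0.55029… → 0.550

0.550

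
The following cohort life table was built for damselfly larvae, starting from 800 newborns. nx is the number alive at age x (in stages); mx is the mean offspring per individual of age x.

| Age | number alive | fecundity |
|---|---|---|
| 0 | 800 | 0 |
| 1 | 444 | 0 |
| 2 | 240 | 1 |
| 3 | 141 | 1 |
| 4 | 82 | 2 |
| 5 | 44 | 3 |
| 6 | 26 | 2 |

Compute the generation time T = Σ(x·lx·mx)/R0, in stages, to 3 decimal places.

lx = nx/n0 = nx/800: 1, 0.555, 0.3, 0.17625, 0.1025, 0.055, 0.0325
lx·mx: 0, 0, 0.3, 0.17625, 0.205, 0.165, 0.065 → R0 = 0.91125
x·lx·mx: 0, 0, 0.6, 0.52875, 0.82, 0.825, 0.39 → Σ = 3.16375
T = 3.16375 / 0.91125 = 3.471879… → 3.472

3.472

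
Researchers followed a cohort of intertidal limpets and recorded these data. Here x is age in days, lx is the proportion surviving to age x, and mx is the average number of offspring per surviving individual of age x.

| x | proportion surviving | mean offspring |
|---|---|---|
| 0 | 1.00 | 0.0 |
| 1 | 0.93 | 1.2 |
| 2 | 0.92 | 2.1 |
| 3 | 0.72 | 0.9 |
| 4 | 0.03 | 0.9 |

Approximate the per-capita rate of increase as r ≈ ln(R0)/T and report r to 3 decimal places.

0.696

R0 = Σ lx·mx = 0 + 1.116 + 1.932 + 0.648 + 0.027 = 3.723
Σ x·lx·mx = 7.032; T = 7.032/3.723 = 1.8888…
r ≈ ln(R0)/T = ln(3.723)/1.8888… = 0.69596… → 0.696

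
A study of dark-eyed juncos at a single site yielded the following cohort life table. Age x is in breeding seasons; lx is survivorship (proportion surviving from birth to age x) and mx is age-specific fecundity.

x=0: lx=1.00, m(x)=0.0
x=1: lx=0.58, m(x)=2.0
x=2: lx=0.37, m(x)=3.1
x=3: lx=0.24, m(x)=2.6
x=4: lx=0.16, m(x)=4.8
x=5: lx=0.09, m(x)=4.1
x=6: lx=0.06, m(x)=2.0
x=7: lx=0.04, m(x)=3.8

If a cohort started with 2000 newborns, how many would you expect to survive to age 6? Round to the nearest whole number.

120

Expected survivors = N0 · l_6 = 2000 × 0.06 = 120 → 120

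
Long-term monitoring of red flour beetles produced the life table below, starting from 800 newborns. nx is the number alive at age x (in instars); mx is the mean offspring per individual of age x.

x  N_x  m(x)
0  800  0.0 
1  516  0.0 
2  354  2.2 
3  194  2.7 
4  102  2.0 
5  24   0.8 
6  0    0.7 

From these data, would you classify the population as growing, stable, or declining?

growing

lx = nx/n0 = nx/800: 1, 0.645, 0.4425, 0.2425, 0.1275, 0.03, 0
R0 = Σ lx·mx = 0 + 0 + 0.9735 + 0.65475 + 0.255 + 0.024 + 0 = 1.90725
R0 > 1, so the population is growing.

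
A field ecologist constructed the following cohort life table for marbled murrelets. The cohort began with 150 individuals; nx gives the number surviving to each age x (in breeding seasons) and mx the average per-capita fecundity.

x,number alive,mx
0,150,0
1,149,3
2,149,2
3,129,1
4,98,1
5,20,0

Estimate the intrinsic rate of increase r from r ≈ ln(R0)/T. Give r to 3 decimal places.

lx = nx/n0 = nx/150: 1, 0.99333…, 0.99333…, 0.86, 0.65333…, 0.13333…
R0 = Σ lx·mx = 0 + 2.98… + 1.98667… + 0.86 + 0.65333… + 0 = 6.48…
Σ x·lx·mx = 12.146667…; T = 12.146667…/6.48… = 1.87449…
r ≈ ln(R0)/T = ln(6.48…)/1.87449… = 0.99692… → 0.997

0.997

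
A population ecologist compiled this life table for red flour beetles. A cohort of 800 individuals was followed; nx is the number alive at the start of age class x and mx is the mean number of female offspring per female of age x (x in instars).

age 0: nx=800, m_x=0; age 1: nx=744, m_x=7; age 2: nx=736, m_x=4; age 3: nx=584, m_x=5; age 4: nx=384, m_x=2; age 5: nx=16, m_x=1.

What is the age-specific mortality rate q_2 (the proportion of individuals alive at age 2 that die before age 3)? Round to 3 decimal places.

lx = nx/n0 = nx/800: 1, 0.93, 0.92, 0.73, 0.48, 0.02
q_2 = (l_2 − l_3) / l_2 = (0.92 − 0.73) / 0.92
     = 0.19 / 0.92 = 0.206522… → 0.207

0.207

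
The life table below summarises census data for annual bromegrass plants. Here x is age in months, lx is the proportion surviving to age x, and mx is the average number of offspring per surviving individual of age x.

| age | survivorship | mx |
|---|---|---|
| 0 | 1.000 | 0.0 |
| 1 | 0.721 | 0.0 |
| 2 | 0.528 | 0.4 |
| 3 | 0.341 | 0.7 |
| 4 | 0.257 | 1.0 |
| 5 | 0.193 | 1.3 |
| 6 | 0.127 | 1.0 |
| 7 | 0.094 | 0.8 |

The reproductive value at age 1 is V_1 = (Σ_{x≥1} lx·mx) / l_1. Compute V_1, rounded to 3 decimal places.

lx·mx for x ≥ 1: 0, 0.2112, 0.2387, 0.257, 0.2509, 0.127, 0.0752 → sum = 1.16
V_1 = 1.16 / l_1 = 1.16 / 0.721 = 1.608877… → 1.609

1.609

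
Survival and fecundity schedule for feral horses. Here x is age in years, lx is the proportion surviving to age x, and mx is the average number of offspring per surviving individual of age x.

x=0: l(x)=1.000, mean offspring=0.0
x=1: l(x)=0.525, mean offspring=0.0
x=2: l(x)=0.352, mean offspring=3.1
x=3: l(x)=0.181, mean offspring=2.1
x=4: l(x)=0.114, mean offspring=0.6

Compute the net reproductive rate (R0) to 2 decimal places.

lx·mx by age: 0, 0, 1.0912, 0.3801, 0.0684
R0 = Σ lx·mx = 1.5397 → 1.54

1.54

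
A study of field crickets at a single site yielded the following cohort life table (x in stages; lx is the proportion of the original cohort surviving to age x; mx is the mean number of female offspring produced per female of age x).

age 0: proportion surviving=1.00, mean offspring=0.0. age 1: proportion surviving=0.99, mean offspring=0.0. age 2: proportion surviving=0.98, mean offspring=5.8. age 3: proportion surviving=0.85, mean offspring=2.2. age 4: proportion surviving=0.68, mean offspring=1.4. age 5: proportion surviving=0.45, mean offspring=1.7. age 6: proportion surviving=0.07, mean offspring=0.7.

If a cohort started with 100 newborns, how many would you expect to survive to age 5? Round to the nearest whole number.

Expected survivors = N0 · l_5 = 100 × 0.45 = 45 → 45

45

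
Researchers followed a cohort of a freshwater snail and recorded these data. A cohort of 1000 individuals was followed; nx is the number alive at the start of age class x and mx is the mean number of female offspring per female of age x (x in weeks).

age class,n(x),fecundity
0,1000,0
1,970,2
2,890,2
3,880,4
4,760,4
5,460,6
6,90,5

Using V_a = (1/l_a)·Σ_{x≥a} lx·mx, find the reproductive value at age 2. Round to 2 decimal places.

12.98

lx = nx/n0 = nx/1000: 1, 0.97, 0.89, 0.88, 0.76, 0.46, 0.09
lx·mx for x ≥ 2: 1.78, 3.52, 3.04, 2.76, 0.45 → sum = 11.55
V_2 = 11.55 / l_2 = 11.55 / 0.89 = 12.977528… → 12.98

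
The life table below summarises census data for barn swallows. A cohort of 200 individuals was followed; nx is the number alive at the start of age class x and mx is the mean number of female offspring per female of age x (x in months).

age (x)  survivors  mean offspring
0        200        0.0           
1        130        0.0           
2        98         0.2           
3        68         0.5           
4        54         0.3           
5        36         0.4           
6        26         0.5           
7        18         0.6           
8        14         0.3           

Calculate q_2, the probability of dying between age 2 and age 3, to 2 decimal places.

0.31

lx = nx/n0 = nx/200: 1, 0.65, 0.49, 0.34, 0.27, 0.18, 0.13, 0.09, 0.07
q_2 = (l_2 − l_3) / l_2 = (0.49 − 0.34) / 0.49
     = 0.15 / 0.49 = 0.306122… → 0.31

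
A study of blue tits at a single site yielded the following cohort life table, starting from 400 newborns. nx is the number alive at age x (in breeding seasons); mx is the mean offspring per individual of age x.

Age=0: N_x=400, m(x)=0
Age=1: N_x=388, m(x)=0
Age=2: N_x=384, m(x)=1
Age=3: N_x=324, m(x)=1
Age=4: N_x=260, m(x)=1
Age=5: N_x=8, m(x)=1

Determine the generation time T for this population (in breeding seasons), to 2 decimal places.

lx = nx/n0 = nx/400: 1, 0.97, 0.96, 0.81, 0.65, 0.02
lx·mx: 0, 0, 0.96, 0.81, 0.65, 0.02 → R0 = 2.44
x·lx·mx: 0, 0, 1.92, 2.43, 2.6, 0.1 → Σ = 7.05
T = 7.05 / 2.44 = 2.889344… → 2.89

2.89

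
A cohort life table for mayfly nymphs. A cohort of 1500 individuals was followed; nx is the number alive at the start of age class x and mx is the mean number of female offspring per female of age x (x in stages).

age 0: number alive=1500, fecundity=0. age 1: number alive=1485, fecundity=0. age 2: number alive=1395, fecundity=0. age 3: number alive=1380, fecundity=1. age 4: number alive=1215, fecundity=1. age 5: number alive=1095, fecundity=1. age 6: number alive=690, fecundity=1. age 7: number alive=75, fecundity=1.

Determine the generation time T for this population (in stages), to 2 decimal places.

lx = nx/n0 = nx/1500: 1, 0.99, 0.93, 0.92, 0.81, 0.73, 0.46, 0.05
lx·mx: 0, 0, 0, 0.92, 0.81, 0.73, 0.46, 0.05 → R0 = 2.97
x·lx·mx: 0, 0, 0, 2.76, 3.24, 3.65, 2.76, 0.35 → Σ = 12.76
T = 12.76 / 2.97 = 4.296296… → 4.30

4.30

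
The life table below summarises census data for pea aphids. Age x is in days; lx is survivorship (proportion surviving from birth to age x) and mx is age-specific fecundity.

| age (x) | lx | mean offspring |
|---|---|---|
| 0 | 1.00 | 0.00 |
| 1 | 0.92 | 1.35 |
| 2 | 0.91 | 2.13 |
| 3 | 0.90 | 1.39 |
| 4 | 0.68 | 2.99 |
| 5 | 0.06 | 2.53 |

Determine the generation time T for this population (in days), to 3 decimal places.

2.685

lx·mx: 0, 1.242, 1.9383, 1.251, 2.0332, 0.1518 → R0 = 6.6163
x·lx·mx: 0, 1.242, 3.8766, 3.753, 8.1328, 0.759 → Σ = 17.7634
T = 17.7634 / 6.6163 = 2.684794… → 2.685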